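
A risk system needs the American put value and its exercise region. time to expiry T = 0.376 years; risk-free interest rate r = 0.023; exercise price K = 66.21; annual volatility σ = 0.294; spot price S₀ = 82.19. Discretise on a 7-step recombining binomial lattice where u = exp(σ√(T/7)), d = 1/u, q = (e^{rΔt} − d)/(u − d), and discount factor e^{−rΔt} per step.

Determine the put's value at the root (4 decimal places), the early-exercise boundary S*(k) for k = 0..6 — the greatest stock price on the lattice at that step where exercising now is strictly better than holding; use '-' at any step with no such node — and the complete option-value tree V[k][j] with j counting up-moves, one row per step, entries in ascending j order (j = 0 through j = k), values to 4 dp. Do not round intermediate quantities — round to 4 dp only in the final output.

price = 0.5875
boundary = - - - - - - 54.6092
tree:
0.5875
1.0300 0.1322
1.7778 0.2605 0.0000
3.0069 0.5134 0.0000 0.0000
4.9465 1.0120 0.0000 0.0000 0.0000
7.8177 1.9948 0.0000 0.0000 0.0000 0.0000
11.6008 3.9319 0.0000 0.0000 0.0000 0.0000 0.0000
15.1978 7.7501 0.0000 0.0000 0.0000 0.0000 0.0000 0.0000

params: Δt=0.05371 u=1.07051 d=0.93413 q=0.49204 e^(-rΔt)=0.99877
t_7 payoffs: 15.1978 7.7501 0.0000 0.0000 0.0000 0.0000 0.0000 0.0000
t_6: node(6,0) S=54.6092 payoff=11.6008 vs cont=11.5190 → 11.6008 [stop]  node(6,1) S=62.5821 payoff=3.6279 vs cont=3.9319 → 3.9319 [wait]  node(6,2) S=71.7191 payoff=0.0000 vs cont=0.0000 → 0.0000 [wait]  node(6,3) S=82.1900 payoff=0.0000 vs cont=0.0000 → 0.0000 [wait]  node(6,4) S=94.1897 payoff=0.0000 vs cont=0.0000 → 0.0000 [wait]  node(6,5) S=107.9413 payoff=0.0000 vs cont=0.0000 → 0.0000 [wait]  node(6,6) S=123.7006 payoff=0.0000 vs cont=0.0000 → 0.0000 [wait]  ⇒ S*(6)=54.6092
t_5: node(5,0) S=58.4599 payoff=7.7501 vs cont=7.8177 → 7.8177 [wait]  node(5,1) S=66.9950 payoff=0.0000 vs cont=1.9948 → 1.9948 [wait]  node(5,2) S=76.7762 payoff=0.0000 vs cont=0.0000 → 0.0000 [wait]  node(5,3) S=87.9855 payoff=0.0000 vs cont=0.0000 → 0.0000 [wait]  node(5,4) S=100.8313 payoff=0.0000 vs cont=0.0000 → 0.0000 [wait]  node(5,5) S=115.5526 payoff=0.0000 vs cont=0.0000 → 0.0000 [wait]  ⇒ S*(5)=-
t_4: node(4,0) S=62.5821 payoff=3.6279 vs cont=4.9465 → 4.9465 [wait]  node(4,1) S=71.7191 payoff=0.0000 vs cont=1.0120 → 1.0120 [wait]  node(4,2) S=82.1900 payoff=0.0000 vs cont=0.0000 → 0.0000 [wait]  node(4,3) S=94.1897 payoff=0.0000 vs cont=0.0000 → 0.0000 [wait]  node(4,4) S=107.9413 payoff=0.0000 vs cont=0.0000 → 0.0000 [wait]  ⇒ S*(4)=-
t_3: node(3,0) S=66.9950 payoff=0.0000 vs cont=3.0069 → 3.0069 [wait]  node(3,1) S=76.7762 payoff=0.0000 vs cont=0.5134 → 0.5134 [wait]  node(3,2) S=87.9855 payoff=0.0000 vs cont=0.0000 → 0.0000 [wait]  node(3,3) S=100.8313 payoff=0.0000 vs cont=0.0000 → 0.0000 [wait]  ⇒ S*(3)=-
t_2: node(2,0) S=71.7191 payoff=0.0000 vs cont=1.7778 → 1.7778 [wait]  node(2,1) S=82.1900 payoff=0.0000 vs cont=0.2605 → 0.2605 [wait]  node(2,2) S=94.1897 payoff=0.0000 vs cont=0.0000 → 0.0000 [wait]  ⇒ S*(2)=-
t_1: node(1,0) S=76.7762 payoff=0.0000 vs cont=1.0300 → 1.0300 [wait]  node(1,1) S=87.9855 payoff=0.0000 vs cont=0.1322 → 0.1322 [wait]  ⇒ S*(1)=-
t_0: node(0,0) S=82.1900 payoff=0.0000 vs cont=0.5875 → 0.5875 [wait]  ⇒ S*(0)=-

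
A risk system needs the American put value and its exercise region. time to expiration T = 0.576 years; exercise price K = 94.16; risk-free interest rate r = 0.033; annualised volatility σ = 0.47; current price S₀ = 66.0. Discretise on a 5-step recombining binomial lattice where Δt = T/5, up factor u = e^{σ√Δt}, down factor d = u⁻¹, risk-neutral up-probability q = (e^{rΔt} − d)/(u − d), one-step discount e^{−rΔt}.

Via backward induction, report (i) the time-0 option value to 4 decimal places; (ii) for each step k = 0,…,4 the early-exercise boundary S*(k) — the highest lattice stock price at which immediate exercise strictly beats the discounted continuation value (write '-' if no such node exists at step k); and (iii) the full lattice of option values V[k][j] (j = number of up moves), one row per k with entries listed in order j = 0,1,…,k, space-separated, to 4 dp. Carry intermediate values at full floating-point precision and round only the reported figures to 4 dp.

price = 29.7468
boundary = - 56.2683 47.9716 56.2683 66.0000
tree:
29.7468
37.8917 20.8788
46.1884 28.8402 12.1446
53.2618 37.8917 18.9512 4.6313
59.2923 46.1884 28.1600 8.8064 0.0000
64.4335 53.2618 37.8917 16.7452 0.0000 0.0000

Δt=0.11520  u=1.17295  d=0.85255  q=0.47209  discount=0.99621
step 5 (expiry): payoffs max(K−S,0) = 64.4335 53.2618 37.8917 16.7452 0.0000 0.0000
step 4: (k=4,j=0): S=34.8677, (K−S)⁺=59.2923, hold=58.9350 ⇒ V=59.2923 exercise | (k=4,j=1): S=47.9716, (K−S)⁺=46.1884, hold=45.8312 ⇒ V=46.1884 exercise | (k=4,j=2): S=66.0000, (K−S)⁺=28.1600, hold=27.8027 ⇒ V=28.1600 exercise | (k=4,j=3): S=90.8038, (K−S)⁺=3.3562, hold=8.8064 ⇒ V=8.8064 continue | (k=4,j=4): S=124.9293, (K−S)⁺=0.0000, hold=0.0000 ⇒ V=0.0000 continue  boundary S*=66.0000
step 3: (k=3,j=0): S=40.8982, (K−S)⁺=53.2618, hold=52.9046 ⇒ V=53.2618 exercise | (k=3,j=1): S=56.2683, (K−S)⁺=37.8917, hold=37.5344 ⇒ V=37.8917 exercise | (k=3,j=2): S=77.4148, (K−S)⁺=16.7452, hold=18.9512 ⇒ V=18.9512 continue | (k=3,j=3): S=106.5085, (K−S)⁺=0.0000, hold=4.6313 ⇒ V=4.6313 continue  boundary S*=56.2683
step 2: (k=2,j=0): S=47.9716, (K−S)⁺=46.1884, hold=45.8312 ⇒ V=46.1884 exercise | (k=2,j=1): S=66.0000, (K−S)⁺=28.1600, hold=28.8402 ⇒ V=28.8402 continue | (k=2,j=2): S=90.8038, (K−S)⁺=3.3562, hold=12.1446 ⇒ V=12.1446 continue  boundary S*=47.9716
step 1: (k=1,j=0): S=56.2683, (K−S)⁺=37.8917, hold=37.8543 ⇒ V=37.8917 exercise | (k=1,j=1): S=77.4148, (K−S)⁺=16.7452, hold=20.8788 ⇒ V=20.8788 continue  boundary S*=56.2683
step 0: (k=0,j=0): S=66.0000, (K−S)⁺=28.1600, hold=29.7468 ⇒ V=29.7468 continue  boundary S*=-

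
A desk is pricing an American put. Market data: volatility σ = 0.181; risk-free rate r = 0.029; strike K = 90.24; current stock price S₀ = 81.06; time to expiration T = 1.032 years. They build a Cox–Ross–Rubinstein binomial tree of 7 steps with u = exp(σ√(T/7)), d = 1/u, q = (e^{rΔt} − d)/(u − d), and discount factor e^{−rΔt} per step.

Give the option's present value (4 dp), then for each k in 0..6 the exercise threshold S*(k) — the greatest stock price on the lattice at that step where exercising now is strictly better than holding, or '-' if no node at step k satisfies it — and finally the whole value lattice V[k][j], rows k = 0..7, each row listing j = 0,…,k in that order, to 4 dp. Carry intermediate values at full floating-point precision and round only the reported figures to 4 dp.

Δt=0.14743  u=1.07197  d=0.93286  q=0.51343  discount=0.99573
step 7 (expiry): payoffs max(K−S,0) = 40.4055 32.9743 24.4349 14.6222 3.3462 0.0000 0.0000 0.0000
step 6: (k=6,j=0): S=53.4210, (K−S)⁺=36.8190, hold=36.4340 ⇒ V=36.8190 exercise | (k=6,j=1): S=61.3871, (K−S)⁺=28.8529, hold=28.4679 ⇒ V=28.8529 exercise | (k=6,j=2): S=70.5410, (K−S)⁺=19.6990, hold=19.3140 ⇒ V=19.6990 exercise | (k=6,j=3): S=81.0600, (K−S)⁺=9.1800, hold=8.7950 ⇒ V=9.1800 exercise | (k=6,j=4): S=93.1475, (K−S)⁺=0.0000, hold=1.6212 ⇒ V=1.6212 continue | (k=6,j=5): S=107.0376, (K−S)⁺=0.0000, hold=0.0000 ⇒ V=0.0000 continue | (k=6,j=6): S=122.9988, (K−S)⁺=0.0000, hold=0.0000 ⇒ V=0.0000 continue  boundary S*=81.0600
step 5: (k=5,j=0): S=57.2657, (K−S)⁺=32.9743, hold=32.5893 ⇒ V=32.9743 exercise | (k=5,j=1): S=65.8051, (K−S)⁺=24.4349, hold=24.0499 ⇒ V=24.4349 exercise | (k=5,j=2): S=75.6178, (K−S)⁺=14.6222, hold=14.2372 ⇒ V=14.6222 exercise | (k=5,j=3): S=86.8938, (K−S)⁺=3.3462, hold=5.2764 ⇒ V=5.2764 continue | (k=5,j=4): S=99.8513, (K−S)⁺=0.0000, hold=0.7854 ⇒ V=0.7854 continue | (k=5,j=5): S=114.7410, (K−S)⁺=0.0000, hold=0.0000 ⇒ V=0.0000 continue  boundary S*=75.6178
step 4: (k=4,j=0): S=61.3871, (K−S)⁺=28.8529, hold=28.4679 ⇒ V=28.8529 exercise | (k=4,j=1): S=70.5410, (K−S)⁺=19.6990, hold=19.3140 ⇒ V=19.6990 exercise | (k=4,j=2): S=81.0600, (K−S)⁺=9.1800, hold=9.7819 ⇒ V=9.7819 continue | (k=4,j=3): S=93.1475, (K−S)⁺=0.0000, hold=2.9579 ⇒ V=2.9579 continue | (k=4,j=4): S=107.0376, (K−S)⁺=0.0000, hold=0.3805 ⇒ V=0.3805 continue  boundary S*=70.5410
step 3: (k=3,j=0): S=65.8051, (K−S)⁺=24.4349, hold=24.0499 ⇒ V=24.4349 exercise | (k=3,j=1): S=75.6178, (K−S)⁺=14.6222, hold=14.5449 ⇒ V=14.6222 exercise | (k=3,j=2): S=86.8938, (K−S)⁺=3.3462, hold=6.2514 ⇒ V=6.2514 continue | (k=3,j=3): S=99.8513, (K−S)⁺=0.0000, hold=1.6276 ⇒ V=1.6276 continue  boundary S*=75.6178
step 2: (k=2,j=0): S=70.5410, (K−S)⁺=19.6990, hold=19.3140 ⇒ V=19.6990 exercise | (k=2,j=1): S=81.0600, (K−S)⁺=9.1800, hold=10.2803 ⇒ V=10.2803 continue | (k=2,j=2): S=93.1475, (K−S)⁺=0.0000, hold=3.8609 ⇒ V=3.8609 continue  boundary S*=70.5410
step 1: (k=1,j=0): S=75.6178, (K−S)⁺=14.6222, hold=14.7997 ⇒ V=14.7997 continue | (k=1,j=1): S=86.8938, (K−S)⁺=3.3462, hold=6.9546 ⇒ V=6.9546 continue  boundary S*=-
step 0: (k=0,j=0): S=81.0600, (K−S)⁺=9.1800, hold=10.7258 ⇒ V=10.7258 continue  boundary S*=-

price = 10.7258
boundary = - - 70.5410 75.6178 70.5410 75.6178 81.0600
tree:
10.7258
14.7997 6.9546
19.6990 10.2803 3.8609
24.4349 14.6222 6.2514 1.6276
28.8529 19.6990 9.7819 2.9579 0.3805
32.9743 24.4349 14.6222 5.2764 0.7854 0.0000
36.8190 28.8529 19.6990 9.1800 1.6212 0.0000 0.0000
40.4055 32.9743 24.4349 14.6222 3.3462 0.0000 0.0000 0.0000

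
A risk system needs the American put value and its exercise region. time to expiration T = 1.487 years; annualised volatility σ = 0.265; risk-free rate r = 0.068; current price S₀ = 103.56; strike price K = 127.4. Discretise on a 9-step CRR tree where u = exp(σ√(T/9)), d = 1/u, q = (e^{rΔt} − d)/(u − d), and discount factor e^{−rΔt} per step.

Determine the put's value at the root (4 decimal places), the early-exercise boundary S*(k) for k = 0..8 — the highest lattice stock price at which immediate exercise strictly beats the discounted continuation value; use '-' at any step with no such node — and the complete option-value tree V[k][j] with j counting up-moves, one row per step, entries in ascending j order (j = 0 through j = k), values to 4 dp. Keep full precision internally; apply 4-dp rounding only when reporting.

Δt=0.16522  u=1.11373  d=0.89788  q=0.52544  discount=0.98883
step 9 (expiry): payoffs max(K−S,0) = 88.1203 78.6776 66.9648 52.4364 34.4153 12.0620 0.0000 0.0000 0.0000 0.0000
step 8: (k=8,j=0): S=43.7470, (K−S)⁺=83.6530, hold=82.2296 ⇒ V=83.6530 exercise | (k=8,j=1): S=54.2637, (K−S)⁺=73.1363, hold=71.7130 ⇒ V=73.1363 exercise | (k=8,j=2): S=67.3085, (K−S)⁺=60.0915, hold=58.6681 ⇒ V=60.0915 exercise | (k=8,j=3): S=83.4894, (K−S)⁺=43.9106, hold=42.4873 ⇒ V=43.9106 exercise | (k=8,j=4): S=103.5600, (K−S)⁺=23.8400, hold=22.4167 ⇒ V=23.8400 exercise | (k=8,j=5): S=128.4556, (K−S)⁺=0.0000, hold=5.6602 ⇒ V=5.6602 continue | (k=8,j=6): S=159.3360, (K−S)⁺=0.0000, hold=0.0000 ⇒ V=0.0000 continue | (k=8,j=7): S=197.6400, (K−S)⁺=0.0000, hold=0.0000 ⇒ V=0.0000 continue | (k=8,j=8): S=245.1521, (K−S)⁺=0.0000, hold=0.0000 ⇒ V=0.0000 continue  boundary S*=103.5600
step 7: (k=7,j=0): S=48.7224, (K−S)⁺=78.6776, hold=77.2542 ⇒ V=78.6776 exercise | (k=7,j=1): S=60.4352, (K−S)⁺=66.9648, hold=65.5415 ⇒ V=66.9648 exercise | (k=7,j=2): S=74.9636, (K−S)⁺=52.4364, hold=51.0130 ⇒ V=52.4364 exercise | (k=7,j=3): S=92.9847, (K−S)⁺=34.4153, hold=32.9919 ⇒ V=34.4153 exercise | (k=7,j=4): S=115.3380, (K−S)⁺=12.0620, hold=14.1279 ⇒ V=14.1279 continue | (k=7,j=5): S=143.0650, (K−S)⁺=0.0000, hold=2.6561 ⇒ V=2.6561 continue | (k=7,j=6): S=177.4575, (K−S)⁺=0.0000, hold=0.0000 ⇒ V=0.0000 continue | (k=7,j=7): S=220.1178, (K−S)⁺=0.0000, hold=0.0000 ⇒ V=0.0000 continue  boundary S*=92.9847
step 6: (k=6,j=0): S=54.2637, (K−S)⁺=73.1363, hold=71.7130 ⇒ V=73.1363 exercise | (k=6,j=1): S=67.3085, (K−S)⁺=60.0915, hold=58.6681 ⇒ V=60.0915 exercise | (k=6,j=2): S=83.4894, (K−S)⁺=43.9106, hold=42.4873 ⇒ V=43.9106 exercise | (k=6,j=3): S=103.5600, (K−S)⁺=23.8400, hold=23.4901 ⇒ V=23.8400 exercise | (k=6,j=4): S=128.4556, (K−S)⁺=0.0000, hold=8.0096 ⇒ V=8.0096 continue | (k=6,j=5): S=159.3360, (K−S)⁺=0.0000, hold=1.2464 ⇒ V=1.2464 continue | (k=6,j=6): S=197.6400, (K−S)⁺=0.0000, hold=0.0000 ⇒ V=0.0000 continue  boundary S*=103.5600
step 5: (k=5,j=0): S=60.4352, (K−S)⁺=66.9648, hold=65.5415 ⇒ V=66.9648 exercise | (k=5,j=1): S=74.9636, (K−S)⁺=52.4364, hold=51.0130 ⇒ V=52.4364 exercise | (k=5,j=2): S=92.9847, (K−S)⁺=34.4153, hold=32.9919 ⇒ V=34.4153 exercise | (k=5,j=3): S=115.3380, (K−S)⁺=12.0620, hold=15.3487 ⇒ V=15.3487 continue | (k=5,j=4): S=143.0650, (K−S)⁺=0.0000, hold=4.4062 ⇒ V=4.4062 continue | (k=5,j=5): S=177.4575, (K−S)⁺=0.0000, hold=0.5849 ⇒ V=0.5849 continue  boundary S*=92.9847
step 4: (k=4,j=0): S=67.3085, (K−S)⁺=60.0915, hold=58.6681 ⇒ V=60.0915 exercise | (k=4,j=1): S=83.4894, (K−S)⁺=43.9106, hold=42.4873 ⇒ V=43.9106 exercise | (k=4,j=2): S=103.5600, (K−S)⁺=23.8400, hold=24.1243 ⇒ V=24.1243 continue | (k=4,j=3): S=128.4556, (K−S)⁺=0.0000, hold=9.4918 ⇒ V=9.4918 continue | (k=4,j=4): S=159.3360, (K−S)⁺=0.0000, hold=2.3715 ⇒ V=2.3715 continue  boundary S*=83.4894
step 3: (k=3,j=0): S=74.9636, (K−S)⁺=52.4364, hold=51.0130 ⇒ V=52.4364 exercise | (k=3,j=1): S=92.9847, (K−S)⁺=34.4153, hold=33.1397 ⇒ V=34.4153 exercise | (k=3,j=2): S=115.3380, (K−S)⁺=12.0620, hold=16.2522 ⇒ V=16.2522 continue | (k=3,j=3): S=143.0650, (K−S)⁺=0.0000, hold=5.6862 ⇒ V=5.6862 continue  boundary S*=92.9847
step 2: (k=2,j=0): S=83.4894, (K−S)⁺=43.9106, hold=42.4873 ⇒ V=43.9106 exercise | (k=2,j=1): S=103.5600, (K−S)⁺=23.8400, hold=24.5938 ⇒ V=24.5938 continue | (k=2,j=2): S=128.4556, (K−S)⁺=0.0000, hold=10.5808 ⇒ V=10.5808 continue  boundary S*=83.4894
step 1: (k=1,j=0): S=92.9847, (K−S)⁺=34.4153, hold=33.3836 ⇒ V=34.4153 exercise | (k=1,j=1): S=115.3380, (K−S)⁺=12.0620, hold=17.0383 ⇒ V=17.0383 continue  boundary S*=92.9847
step 0: (k=0,j=0): S=103.5600, (K−S)⁺=23.8400, hold=25.0022 ⇒ V=25.0022 continue  boundary S*=-

price = 25.0022
boundary = - 92.9847 83.4894 92.9847 83.4894 92.9847 103.5600 92.9847 103.5600
tree:
25.0022
34.4153 17.0383
43.9106 24.5938 10.5808
52.4364 34.4153 16.2522 5.6862
60.0915 43.9106 24.1243 9.4918 2.3715
66.9648 52.4364 34.4153 15.3487 4.4062 0.5849
73.1363 60.0915 43.9106 23.8400 8.0096 1.2464 0.0000
78.6776 66.9648 52.4364 34.4153 14.1279 2.6561 0.0000 0.0000
83.6530 73.1363 60.0915 43.9106 23.8400 5.6602 0.0000 0.0000 0.0000
88.1203 78.6776 66.9648 52.4364 34.4153 12.0620 0.0000 0.0000 0.0000 0.0000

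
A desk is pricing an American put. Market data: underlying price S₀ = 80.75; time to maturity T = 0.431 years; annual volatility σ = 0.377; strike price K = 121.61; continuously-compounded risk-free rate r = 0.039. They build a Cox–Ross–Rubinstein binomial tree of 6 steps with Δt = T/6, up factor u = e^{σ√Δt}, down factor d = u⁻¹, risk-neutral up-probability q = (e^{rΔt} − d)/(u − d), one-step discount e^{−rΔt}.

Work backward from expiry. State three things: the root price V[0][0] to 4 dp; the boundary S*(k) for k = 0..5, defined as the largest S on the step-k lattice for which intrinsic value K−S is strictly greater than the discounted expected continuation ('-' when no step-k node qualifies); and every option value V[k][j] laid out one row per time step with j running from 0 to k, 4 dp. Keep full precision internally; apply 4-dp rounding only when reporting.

price = 40.8600
boundary = 80.7500 72.9895 80.7500 89.3356 98.8341 109.3426
tree:
40.8600
48.6205 32.3555
55.6352 40.8600 23.6406
61.9757 48.6205 32.2744 14.7404
67.7069 55.6352 40.8600 22.7759 6.4152
72.8873 61.9757 48.6205 32.2744 12.2674 0.3273
77.5698 67.7069 55.6352 40.8600 22.7759 0.6417 0.0000

Δt=0.07183, u=1.10632, d=0.90389, q=0.48862, disc=e^(-rΔt)=0.99720
k=6 terminal: V=max(K-S,0) → 77.5698 67.7069 55.6352 40.8600 22.7759 0.6417 0.0000
k=5: j=0 S=48.7227 intr=72.8873 cont=72.5471 V=72.8873[EX]; j=1 S=59.6343 intr=61.9757 cont=61.6355 V=61.9757[EX]; j=2 S=72.9895 intr=48.6205 cont=48.2803 V=48.6205[EX]; j=3 S=89.3356 intr=32.2744 cont=31.9341 V=32.2744[EX]; j=4 S=109.3426 intr=12.2674 cont=11.9272 V=12.2674[EX]; j=5 S=133.8301 intr=0.0000 cont=0.3273 V=0.3273[hold]  S*(5)=109.3426
k=4: j=0 S=53.9031 intr=67.7069 cont=67.3667 V=67.7069[EX]; j=1 S=65.9748 intr=55.6352 cont=55.2950 V=55.6352[EX]; j=2 S=80.7500 intr=40.8600 cont=40.5198 V=40.8600[EX]; j=3 S=98.8341 intr=22.7759 cont=22.4356 V=22.7759[EX]; j=4 S=120.9683 intr=0.6417 cont=6.4152 V=6.4152[hold]  S*(4)=98.8341
k=3: j=0 S=59.6343 intr=61.9757 cont=61.6355 V=61.9757[EX]; j=1 S=72.9895 intr=48.6205 cont=48.2803 V=48.6205[EX]; j=2 S=89.3356 intr=32.2744 cont=31.9341 V=32.2744[EX]; j=3 S=109.3426 intr=12.2674 cont=14.7404 V=14.7404[hold]  S*(3)=89.3356
k=2: j=0 S=65.9748 intr=55.6352 cont=55.2950 V=55.6352[EX]; j=1 S=80.7500 intr=40.8600 cont=40.5198 V=40.8600[EX]; j=2 S=98.8341 intr=22.7759 cont=23.6406 V=23.6406[hold]  S*(2)=80.7500
k=1: j=0 S=72.9895 intr=48.6205 cont=48.2803 V=48.6205[EX]; j=1 S=89.3356 intr=32.2744 cont=32.3555 V=32.3555[hold]  S*(1)=72.9895
k=0: j=0 S=80.7500 intr=40.8600 cont=40.5593 V=40.8600[EX]  S*(0)=80.7500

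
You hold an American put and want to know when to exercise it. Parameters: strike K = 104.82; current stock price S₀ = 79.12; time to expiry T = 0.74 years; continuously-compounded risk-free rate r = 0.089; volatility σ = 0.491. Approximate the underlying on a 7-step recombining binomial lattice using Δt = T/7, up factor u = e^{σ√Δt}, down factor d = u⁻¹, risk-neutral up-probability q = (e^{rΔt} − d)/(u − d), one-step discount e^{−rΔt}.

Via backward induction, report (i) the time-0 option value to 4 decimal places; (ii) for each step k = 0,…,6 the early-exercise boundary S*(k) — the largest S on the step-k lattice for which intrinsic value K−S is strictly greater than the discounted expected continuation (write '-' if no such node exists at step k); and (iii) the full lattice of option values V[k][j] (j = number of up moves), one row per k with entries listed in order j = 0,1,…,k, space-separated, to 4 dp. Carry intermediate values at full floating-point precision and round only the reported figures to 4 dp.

price = 28.4697
boundary = - 67.4457 57.4940 67.4457 57.4940 67.4457 79.1200
tree:
28.4697
37.3743 19.7386
47.3260 27.6707 11.8523
55.8093 37.3743 18.0914 5.5784
63.0409 47.3260 26.6257 9.5456 1.5513
69.2055 55.8093 37.3743 15.9371 3.0684 0.0000
74.4605 63.0409 47.3260 25.7000 6.0693 0.0000 0.0000
78.9400 69.2055 55.8093 37.3743 12.0050 0.0000 0.0000 0.0000

params: Δt=0.10571 u=1.17309 d=0.85245 q=0.48966 e^(-rΔt)=0.99064
t_7 payoffs: 78.9400 69.2055 55.8093 37.3743 12.0050 0.0000 0.0000 0.0000
t_6: node(6,0) S=30.3595 payoff=74.4605 vs cont=73.4789 → 74.4605 [stop]  node(6,1) S=41.7791 payoff=63.0409 vs cont=62.0593 → 63.0409 [stop]  node(6,2) S=57.4940 payoff=47.3260 vs cont=46.3444 → 47.3260 [stop]  node(6,3) S=79.1200 payoff=25.7000 vs cont=24.7184 → 25.7000 [stop]  node(6,4) S=108.8805 payoff=0.0000 vs cont=6.0693 → 6.0693 [wait]  node(6,5) S=149.8351 payoff=0.0000 vs cont=0.0000 → 0.0000 [wait]  node(6,6) S=206.1946 payoff=0.0000 vs cont=0.0000 → 0.0000 [wait]  ⇒ S*(6)=79.1200
t_5: node(5,0) S=35.6145 payoff=69.2055 vs cont=68.2239 → 69.2055 [stop]  node(5,1) S=49.0107 payoff=55.8093 vs cont=54.8277 → 55.8093 [stop]  node(5,2) S=67.4457 payoff=37.3743 vs cont=36.3927 → 37.3743 [stop]  node(5,3) S=92.8150 payoff=12.0050 vs cont=15.9371 → 15.9371 [wait]  node(5,4) S=127.7267 payoff=0.0000 vs cont=3.0684 → 3.0684 [wait]  node(5,5) S=175.7703 payoff=0.0000 vs cont=0.0000 → 0.0000 [wait]  ⇒ S*(5)=67.4457
t_4: node(4,0) S=41.7791 payoff=63.0409 vs cont=62.0593 → 63.0409 [stop]  node(4,1) S=57.4940 payoff=47.3260 vs cont=46.3444 → 47.3260 [stop]  node(4,2) S=79.1200 payoff=25.7000 vs cont=26.6257 → 26.6257 [wait]  node(4,3) S=108.8805 payoff=0.0000 vs cont=9.5456 → 9.5456 [wait]  node(4,4) S=149.8351 payoff=0.0000 vs cont=1.5513 → 1.5513 [wait]  ⇒ S*(4)=57.4940
t_3: node(3,0) S=49.0107 payoff=55.8093 vs cont=54.8277 → 55.8093 [stop]  node(3,1) S=67.4457 payoff=37.3743 vs cont=36.8417 → 37.3743 [stop]  node(3,2) S=92.8150 payoff=12.0050 vs cont=18.0914 → 18.0914 [wait]  node(3,3) S=127.7267 payoff=0.0000 vs cont=5.5784 → 5.5784 [wait]  ⇒ S*(3)=67.4457
t_2: node(2,0) S=57.4940 payoff=47.3260 vs cont=46.3444 → 47.3260 [stop]  node(2,1) S=79.1200 payoff=25.7000 vs cont=27.6707 → 27.6707 [wait]  node(2,2) S=108.8805 payoff=0.0000 vs cont=11.8523 → 11.8523 [wait]  ⇒ S*(2)=57.4940
t_1: node(1,0) S=67.4457 payoff=37.3743 vs cont=37.3486 → 37.3743 [stop]  node(1,1) S=92.8150 payoff=12.0050 vs cont=19.7386 → 19.7386 [wait]  ⇒ S*(1)=67.4457
t_0: node(0,0) S=79.1200 payoff=25.7000 vs cont=28.4697 → 28.4697 [wait]  ⇒ S*(0)=-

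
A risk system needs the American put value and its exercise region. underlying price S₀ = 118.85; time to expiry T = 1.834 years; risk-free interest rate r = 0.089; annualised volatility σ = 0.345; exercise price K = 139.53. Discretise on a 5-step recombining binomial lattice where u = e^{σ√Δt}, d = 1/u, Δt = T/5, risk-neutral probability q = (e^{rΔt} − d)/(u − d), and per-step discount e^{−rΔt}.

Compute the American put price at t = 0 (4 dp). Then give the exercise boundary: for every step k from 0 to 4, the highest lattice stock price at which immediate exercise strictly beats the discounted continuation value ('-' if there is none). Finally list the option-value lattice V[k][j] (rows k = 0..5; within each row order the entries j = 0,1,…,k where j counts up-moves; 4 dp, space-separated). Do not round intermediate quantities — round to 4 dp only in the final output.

price = 26.6006
boundary = - 96.4395 78.2548 96.4395 118.8500
tree:
26.6006
43.0905 13.4633
61.2752 24.5654 4.3382
76.0310 43.0905 9.4718 0.0000
88.0044 61.2752 20.6800 0.0000 0.0000
97.7201 76.0310 43.0905 0.0000 0.0000 0.0000

Δt=0.36680, u=1.23238, d=0.81144, q=0.52679, disc=e^(-rΔt)=0.96788
k=5 terminal: V=max(K-S,0) → 97.7201 76.0310 43.0905 0.0000 0.0000 0.0000
k=4: j=0 S=51.5256 intr=88.0044 cont=83.5230 V=88.0044[EX]; j=1 S=78.2548 intr=61.2752 cont=56.7937 V=61.2752[EX]; j=2 S=118.8500 intr=20.6800 cont=19.7361 V=20.6800[EX]; j=3 S=180.5042 intr=0.0000 cont=0.0000 V=0.0000[hold]; j=4 S=274.1418 intr=0.0000 cont=0.0000 V=0.0000[hold]  S*(4)=118.8500
k=3: j=0 S=63.4990 intr=76.0310 cont=71.5495 V=76.0310[EX]; j=1 S=96.4395 intr=43.0905 cont=38.6090 V=43.0905[EX]; j=2 S=146.4682 intr=0.0000 cont=9.4718 V=9.4718[hold]; j=3 S=222.4494 intr=0.0000 cont=0.0000 V=0.0000[hold]  S*(3)=96.4395
k=2: j=0 S=78.2548 intr=61.2752 cont=56.7937 V=61.2752[EX]; j=1 S=118.8500 intr=20.6800 cont=24.5654 V=24.5654[hold]; j=2 S=180.5042 intr=0.0000 cont=4.3382 V=4.3382[hold]  S*(2)=78.2548
k=1: j=0 S=96.4395 intr=43.0905 cont=40.5901 V=43.0905[EX]; j=1 S=146.4682 intr=0.0000 cont=13.4633 V=13.4633[hold]  S*(1)=96.4395
k=0: j=0 S=118.8500 intr=20.6800 cont=26.6006 V=26.6006[hold]  S*(0)=-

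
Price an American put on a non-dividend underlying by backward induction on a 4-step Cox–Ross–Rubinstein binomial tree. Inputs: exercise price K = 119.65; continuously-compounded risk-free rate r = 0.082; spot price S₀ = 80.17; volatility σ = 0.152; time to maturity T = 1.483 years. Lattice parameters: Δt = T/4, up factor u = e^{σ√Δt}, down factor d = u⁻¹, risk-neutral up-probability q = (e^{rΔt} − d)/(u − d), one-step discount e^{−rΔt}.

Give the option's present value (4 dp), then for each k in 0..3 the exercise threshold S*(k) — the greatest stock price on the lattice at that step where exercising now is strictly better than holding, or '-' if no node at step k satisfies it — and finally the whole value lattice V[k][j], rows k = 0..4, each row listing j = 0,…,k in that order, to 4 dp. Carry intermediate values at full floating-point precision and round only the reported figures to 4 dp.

price = 39.4800
boundary = 80.1700 87.9441 96.4720 105.8269
tree:
39.4800
46.5669 31.7059
53.0273 39.4800 23.1780
58.9166 46.5669 31.7059 13.8231
64.2853 53.0273 39.4800 23.1780 3.5611

Δt=0.37075, u=1.09697, d=0.91160, q=0.64340, disc=e^(-rΔt)=0.97006
k=4 terminal: V=max(K-S,0) → 64.2853 53.0273 39.4800 23.1780 3.5611
k=3: j=0 S=60.7334 intr=58.9166 cont=55.3338 V=58.9166[EX]; j=1 S=73.0831 intr=46.5669 cont=42.9841 V=46.5669[EX]; j=2 S=87.9441 intr=31.7059 cont=28.1231 V=31.7059[EX]; j=3 S=105.8269 intr=13.8231 cont=10.2403 V=13.8231[EX]  S*(3)=105.8269
k=2: j=0 S=66.6227 intr=53.0273 cont=49.4444 V=53.0273[EX]; j=1 S=80.1700 intr=39.4800 cont=35.8972 V=39.4800[EX]; j=2 S=96.4720 intr=23.1780 cont=19.5952 V=23.1780[EX]  S*(2)=96.4720
k=1: j=0 S=73.0831 intr=46.5669 cont=42.9841 V=46.5669[EX]; j=1 S=87.9441 intr=31.7059 cont=28.1231 V=31.7059[EX]  S*(1)=87.9441
k=0: j=0 S=80.1700 intr=39.4800 cont=35.8972 V=39.4800[EX]  S*(0)=80.1700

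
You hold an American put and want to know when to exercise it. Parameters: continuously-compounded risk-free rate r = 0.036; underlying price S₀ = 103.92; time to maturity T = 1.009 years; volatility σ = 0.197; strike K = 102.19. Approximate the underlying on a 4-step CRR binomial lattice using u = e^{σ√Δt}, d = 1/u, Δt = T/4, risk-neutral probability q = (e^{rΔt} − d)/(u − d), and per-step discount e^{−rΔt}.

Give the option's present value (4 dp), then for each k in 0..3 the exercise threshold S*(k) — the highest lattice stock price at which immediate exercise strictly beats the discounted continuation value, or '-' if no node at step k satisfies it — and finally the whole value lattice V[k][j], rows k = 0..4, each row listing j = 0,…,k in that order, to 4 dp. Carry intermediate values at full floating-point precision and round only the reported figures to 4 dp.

Δt=0.25225  u=1.10400  d=0.90580  q=0.52131  discount=0.99096
step 4 (expiry): payoffs max(K−S,0) = 32.2350 16.9273 0.0000 0.0000 0.0000
step 3: (k=3,j=0): S=77.2305, (K−S)⁺=24.9595, hold=24.0357 ⇒ V=24.9595 exercise | (k=3,j=1): S=94.1302, (K−S)⁺=8.0598, hold=8.0297 ⇒ V=8.0598 exercise | (k=3,j=2): S=114.7279, (K−S)⁺=0.0000, hold=0.0000 ⇒ V=0.0000 continue | (k=3,j=3): S=139.8329, (K−S)⁺=0.0000, hold=0.0000 ⇒ V=0.0000 continue  boundary S*=94.1302
step 2: (k=2,j=0): S=85.2627, (K−S)⁺=16.9273, hold=16.0035 ⇒ V=16.9273 exercise | (k=2,j=1): S=103.9200, (K−S)⁺=0.0000, hold=3.8233 ⇒ V=3.8233 continue | (k=2,j=2): S=126.6599, (K−S)⁺=0.0000, hold=0.0000 ⇒ V=0.0000 continue  boundary S*=85.2627
step 1: (k=1,j=0): S=94.1302, (K−S)⁺=8.0598, hold=10.0048 ⇒ V=10.0048 continue | (k=1,j=1): S=114.7279, (K−S)⁺=0.0000, hold=1.8136 ⇒ V=1.8136 continue  boundary S*=-
step 0: (k=0,j=0): S=103.9200, (K−S)⁺=0.0000, hold=5.6828 ⇒ V=5.6828 continue  boundary S*=-

price = 5.6828
boundary = - - 85.2627 94.1302
tree:
5.6828
10.0048 1.8136
16.9273 3.8233 0.0000
24.9595 8.0598 0.0000 0.0000
32.2350 16.9273 0.0000 0.0000 0.0000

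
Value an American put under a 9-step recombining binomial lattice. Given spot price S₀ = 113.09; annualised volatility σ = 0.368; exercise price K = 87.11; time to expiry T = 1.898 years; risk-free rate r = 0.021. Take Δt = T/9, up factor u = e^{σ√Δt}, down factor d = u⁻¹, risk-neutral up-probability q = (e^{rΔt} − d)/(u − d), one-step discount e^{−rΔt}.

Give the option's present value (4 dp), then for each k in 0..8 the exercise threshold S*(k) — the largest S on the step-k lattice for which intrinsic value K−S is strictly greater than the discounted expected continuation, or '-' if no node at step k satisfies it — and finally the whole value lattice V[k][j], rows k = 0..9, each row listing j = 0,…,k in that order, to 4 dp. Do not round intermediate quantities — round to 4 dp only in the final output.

price = 8.5693
boundary = - - - - - 48.5798 41.0262 48.5798 57.5240
tree:
8.5693
12.2869 4.4734
17.1720 6.9143 1.7732
23.2976 10.4516 3.0053 0.4057
30.5457 15.3740 5.0199 0.7702 0.0000
38.5302 21.8631 8.2285 1.4623 0.0000 0.0000
46.0838 29.8012 13.1506 2.7761 0.0000 0.0000 0.0000
52.4628 38.5302 20.2751 5.2703 0.0000 0.0000 0.0000 0.0000
57.8500 46.0838 29.5860 10.0054 0.0000 0.0000 0.0000 0.0000 0.0000
62.3996 52.4628 38.5302 18.9950 0.0000 0.0000 0.0000 0.0000 0.0000 0.0000

Δt=0.21089  u=1.18411  d=0.84451  q=0.47092  discount=0.99558
step 9 (expiry): payoffs max(K−S,0) = 62.3996 52.4628 38.5302 18.9950 0.0000 0.0000 0.0000 0.0000 0.0000 0.0000
step 8: (k=8,j=0): S=29.2600, (K−S)⁺=57.8500, hold=57.4651 ⇒ V=57.8500 exercise | (k=8,j=1): S=41.0262, (K−S)⁺=46.0838, hold=45.6988 ⇒ V=46.0838 exercise | (k=8,j=2): S=57.5240, (K−S)⁺=29.5860, hold=29.2010 ⇒ V=29.5860 exercise | (k=8,j=3): S=80.6560, (K−S)⁺=6.4540, hold=10.0054 ⇒ V=10.0054 continue | (k=8,j=4): S=113.0900, (K−S)⁺=0.0000, hold=0.0000 ⇒ V=0.0000 continue | (k=8,j=5): S=158.5666, (K−S)⁺=0.0000, hold=0.0000 ⇒ V=0.0000 continue | (k=8,j=6): S=222.3305, (K−S)⁺=0.0000, hold=0.0000 ⇒ V=0.0000 continue | (k=8,j=7): S=311.7357, (K−S)⁺=0.0000, hold=0.0000 ⇒ V=0.0000 continue | (k=8,j=8): S=437.0932, (K−S)⁺=0.0000, hold=0.0000 ⇒ V=0.0000 continue  boundary S*=57.5240
step 7: (k=7,j=0): S=34.6472, (K−S)⁺=52.4628, hold=52.0779 ⇒ V=52.4628 exercise | (k=7,j=1): S=48.5798, (K−S)⁺=38.5302, hold=38.1453 ⇒ V=38.5302 exercise | (k=7,j=2): S=68.1150, (K−S)⁺=18.9950, hold=20.2751 ⇒ V=20.2751 continue | (k=7,j=3): S=95.5060, (K−S)⁺=0.0000, hold=5.2703 ⇒ V=5.2703 continue | (k=7,j=4): S=133.9115, (K−S)⁺=0.0000, hold=0.0000 ⇒ V=0.0000 continue | (k=7,j=5): S=187.7610, (K−S)⁺=0.0000, hold=0.0000 ⇒ V=0.0000 continue | (k=7,j=6): S=263.2648, (K−S)⁺=0.0000, hold=0.0000 ⇒ V=0.0000 continue | (k=7,j=7): S=369.1308, (K−S)⁺=0.0000, hold=0.0000 ⇒ V=0.0000 continue  boundary S*=48.5798
step 6: (k=6,j=0): S=41.0262, (K−S)⁺=46.0838, hold=45.6988 ⇒ V=46.0838 exercise | (k=6,j=1): S=57.5240, (K−S)⁺=29.5860, hold=29.8012 ⇒ V=29.8012 continue | (k=6,j=2): S=80.6560, (K−S)⁺=6.4540, hold=13.1506 ⇒ V=13.1506 continue | (k=6,j=3): S=113.0900, (K−S)⁺=0.0000, hold=2.7761 ⇒ V=2.7761 continue | (k=6,j=4): S=158.5666, (K−S)⁺=0.0000, hold=0.0000 ⇒ V=0.0000 continue | (k=6,j=5): S=222.3305, (K−S)⁺=0.0000, hold=0.0000 ⇒ V=0.0000 continue | (k=6,j=6): S=311.7357, (K−S)⁺=0.0000, hold=0.0000 ⇒ V=0.0000 continue  boundary S*=41.0262
step 5: (k=5,j=0): S=48.5798, (K−S)⁺=38.5302, hold=38.2462 ⇒ V=38.5302 exercise | (k=5,j=1): S=68.1150, (K−S)⁺=18.9950, hold=21.8631 ⇒ V=21.8631 continue | (k=5,j=2): S=95.5060, (K−S)⁺=0.0000, hold=8.2285 ⇒ V=8.2285 continue | (k=5,j=3): S=133.9115, (K−S)⁺=0.0000, hold=1.4623 ⇒ V=1.4623 continue | (k=5,j=4): S=187.7610, (K−S)⁺=0.0000, hold=0.0000 ⇒ V=0.0000 continue | (k=5,j=5): S=263.2648, (K−S)⁺=0.0000, hold=0.0000 ⇒ V=0.0000 continue  boundary S*=48.5798
step 4: (k=4,j=0): S=57.5240, (K−S)⁺=29.5860, hold=30.5457 ⇒ V=30.5457 continue | (k=4,j=1): S=80.6560, (K−S)⁺=6.4540, hold=15.3740 ⇒ V=15.3740 continue | (k=4,j=2): S=113.0900, (K−S)⁺=0.0000, hold=5.0199 ⇒ V=5.0199 continue | (k=4,j=3): S=158.5666, (K−S)⁺=0.0000, hold=0.7702 ⇒ V=0.7702 continue | (k=4,j=4): S=222.3305, (K−S)⁺=0.0000, hold=0.0000 ⇒ V=0.0000 continue  boundary S*=-
step 3: (k=3,j=0): S=68.1150, (K−S)⁺=18.9950, hold=23.2976 ⇒ V=23.2976 continue | (k=3,j=1): S=95.5060, (K−S)⁺=0.0000, hold=10.4516 ⇒ V=10.4516 continue | (k=3,j=2): S=133.9115, (K−S)⁺=0.0000, hold=3.0053 ⇒ V=3.0053 continue | (k=3,j=3): S=187.7610, (K−S)⁺=0.0000, hold=0.4057 ⇒ V=0.4057 continue  boundary S*=-
step 2: (k=2,j=0): S=80.6560, (K−S)⁺=6.4540, hold=17.1720 ⇒ V=17.1720 continue | (k=2,j=1): S=113.0900, (K−S)⁺=0.0000, hold=6.9143 ⇒ V=6.9143 continue | (k=2,j=2): S=158.5666, (K−S)⁺=0.0000, hold=1.7732 ⇒ V=1.7732 continue  boundary S*=-
step 1: (k=1,j=0): S=95.5060, (K−S)⁺=0.0000, hold=12.2869 ⇒ V=12.2869 continue | (k=1,j=1): S=133.9115, (K−S)⁺=0.0000, hold=4.4734 ⇒ V=4.4734 continue  boundary S*=-
step 0: (k=0,j=0): S=113.0900, (K−S)⁺=0.0000, hold=8.5693 ⇒ V=8.5693 continue  boundary S*=-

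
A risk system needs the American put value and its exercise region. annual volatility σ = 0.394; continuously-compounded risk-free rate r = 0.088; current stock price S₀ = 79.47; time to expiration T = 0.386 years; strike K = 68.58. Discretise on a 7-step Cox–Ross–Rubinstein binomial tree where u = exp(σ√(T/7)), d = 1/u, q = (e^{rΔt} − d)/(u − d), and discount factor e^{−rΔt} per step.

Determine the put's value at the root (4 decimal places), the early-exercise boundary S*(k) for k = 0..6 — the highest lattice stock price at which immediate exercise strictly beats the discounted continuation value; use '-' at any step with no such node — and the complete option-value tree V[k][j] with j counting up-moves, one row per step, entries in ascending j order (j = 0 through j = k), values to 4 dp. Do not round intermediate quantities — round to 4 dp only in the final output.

Δt=0.05514, u=1.09694, d=0.91163, q=0.50314, disc=e^(-rΔt)=0.99516
k=7 terminal: V=max(K-S,0) → 26.9953 18.5424 8.3713 0.0000 0.0000 0.0000 0.0000 0.0000
k=6: j=0 S=45.6157 intr=22.9643 cont=22.6323 V=22.9643[EX]; j=1 S=54.8880 intr=13.6920 cont=13.3600 V=13.6920[EX]; j=2 S=66.0451 intr=2.5349 cont=4.1393 V=4.1393[hold]; j=3 S=79.4700 intr=0.0000 cont=0.0000 V=0.0000[hold]; j=4 S=95.6238 intr=0.0000 cont=0.0000 V=0.0000[hold]; j=5 S=115.0612 intr=0.0000 cont=0.0000 V=0.0000[hold]; j=6 S=138.4496 intr=0.0000 cont=0.0000 V=0.0000[hold]  S*(6)=54.8880
k=5: j=0 S=50.0376 intr=18.5424 cont=18.2105 V=18.5424[EX]; j=1 S=60.2087 intr=8.3713 cont=8.8427 V=8.8427[hold]; j=2 S=72.4472 intr=0.0000 cont=2.0467 V=2.0467[hold]; j=3 S=87.1735 intr=0.0000 cont=0.0000 V=0.0000[hold]; j=4 S=104.8932 intr=0.0000 cont=0.0000 V=0.0000[hold]; j=5 S=126.2148 intr=0.0000 cont=0.0000 V=0.0000[hold]  S*(5)=50.0376
k=4: j=0 S=54.8880 intr=13.6920 cont=13.5960 V=13.6920[EX]; j=1 S=66.0451 intr=2.5349 cont=5.3971 V=5.3971[hold]; j=2 S=79.4700 intr=0.0000 cont=1.0120 V=1.0120[hold]; j=3 S=95.6238 intr=0.0000 cont=0.0000 V=0.0000[hold]; j=4 S=115.0612 intr=0.0000 cont=0.0000 V=0.0000[hold]  S*(4)=54.8880
k=3: j=0 S=60.2087 intr=8.3713 cont=9.4724 V=9.4724[hold]; j=1 S=72.4472 intr=0.0000 cont=3.1754 V=3.1754[hold]; j=2 S=87.1735 intr=0.0000 cont=0.5004 V=0.5004[hold]; j=3 S=104.8932 intr=0.0000 cont=0.0000 V=0.0000[hold]  S*(3)=-
k=2: j=0 S=66.0451 intr=2.5349 cont=6.2736 V=6.2736[hold]; j=1 S=79.4700 intr=0.0000 cont=1.8206 V=1.8206[hold]; j=2 S=95.6238 intr=0.0000 cont=0.2474 V=0.2474[hold]  S*(2)=-
k=1: j=0 S=72.4472 intr=0.0000 cont=4.0136 V=4.0136[hold]; j=1 S=87.1735 intr=0.0000 cont=1.0241 V=1.0241[hold]  S*(1)=-
k=0: j=0 S=79.4700 intr=0.0000 cont=2.4974 V=2.4974[hold]  S*(0)=-

price = 2.4974
boundary = - - - - 54.8880 50.0376 54.8880
tree:
2.4974
4.0136 1.0241
6.2736 1.8206 0.2474
9.4724 3.1754 0.5004 0.0000
13.6920 5.3971 1.0120 0.0000 0.0000
18.5424 8.8427 2.0467 0.0000 0.0000 0.0000
22.9643 13.6920 4.1393 0.0000 0.0000 0.0000 0.0000
26.9953 18.5424 8.3713 0.0000 0.0000 0.0000 0.0000 0.0000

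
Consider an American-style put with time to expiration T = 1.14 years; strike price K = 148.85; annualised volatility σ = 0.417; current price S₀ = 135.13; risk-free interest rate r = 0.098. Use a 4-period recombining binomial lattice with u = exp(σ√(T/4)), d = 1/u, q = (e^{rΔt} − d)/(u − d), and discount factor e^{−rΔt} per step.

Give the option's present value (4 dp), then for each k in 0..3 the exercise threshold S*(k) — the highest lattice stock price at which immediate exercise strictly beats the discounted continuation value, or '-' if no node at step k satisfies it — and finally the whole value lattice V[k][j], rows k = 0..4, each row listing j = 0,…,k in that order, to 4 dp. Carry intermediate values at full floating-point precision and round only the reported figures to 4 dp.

params: Δt=0.28500 u=1.24934 d=0.80042 q=0.50767 e^(-rΔt)=0.97246
t_4 payoffs: 93.3841 62.2757 13.7200 0.0000 0.0000
t_3: node(3,0) S=69.2959 payoff=79.5541 vs cont=75.4542 → 79.5541 [stop]  node(3,1) S=108.1609 payoff=40.6891 vs cont=36.5892 → 40.6891 [stop]  node(3,2) S=168.8236 payoff=0.0000 vs cont=6.5688 → 6.5688 [wait]  node(3,3) S=263.5093 payoff=0.0000 vs cont=0.0000 → 0.0000 [wait]  ⇒ S*(3)=108.1609
t_2: node(2,0) S=86.5743 payoff=62.2757 vs cont=58.1758 → 62.2757 [stop]  node(2,1) S=135.1300 payoff=13.7200 vs cont=22.7237 → 22.7237 [wait]  node(2,2) S=210.9184 payoff=0.0000 vs cont=3.1449 → 3.1449 [wait]  ⇒ S*(2)=86.5743
t_1: node(1,0) S=108.1609 payoff=40.6891 vs cont=41.0342 → 41.0342 [wait]  node(1,1) S=168.8236 payoff=0.0000 vs cont=12.4321 → 12.4321 [wait]  ⇒ S*(1)=-
t_0: node(0,0) S=135.1300 payoff=13.7200 vs cont=25.7835 → 25.7835 [wait]  ⇒ S*(0)=-

price = 25.7835
boundary = - - 86.5743 108.1609
tree:
25.7835
41.0342 12.4321
62.2757 22.7237 3.1449
79.5541 40.6891 6.5688 0.0000
93.3841 62.2757 13.7200 0.0000 0.0000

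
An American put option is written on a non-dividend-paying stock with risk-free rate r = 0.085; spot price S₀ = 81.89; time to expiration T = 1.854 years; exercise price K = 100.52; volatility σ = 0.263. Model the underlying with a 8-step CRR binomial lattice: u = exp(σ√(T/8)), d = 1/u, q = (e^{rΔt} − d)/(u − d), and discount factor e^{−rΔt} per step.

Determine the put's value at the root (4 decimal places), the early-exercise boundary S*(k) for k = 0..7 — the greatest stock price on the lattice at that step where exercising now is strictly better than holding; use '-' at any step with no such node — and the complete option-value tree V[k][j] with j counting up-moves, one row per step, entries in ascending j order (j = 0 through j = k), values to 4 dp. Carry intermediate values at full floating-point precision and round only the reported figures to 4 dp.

Δt=0.23175, u=1.13497, d=0.88108, q=0.54675, disc=e^(-rΔt)=0.98049
k=8 terminal: V=max(K-S,0) → 70.7797 62.2096 51.1699 36.9489 18.6300 0.0000 0.0000 0.0000 0.0000
k=7: j=0 S=33.7544 intr=66.7656 cont=64.8048 V=66.7656[EX]; j=1 S=43.4813 intr=57.0387 cont=55.0780 V=57.0387[EX]; j=2 S=56.0110 intr=44.5090 cont=42.5482 V=44.5090[EX]; j=3 S=72.1515 intr=28.3685 cont=26.4078 V=28.3685[EX]; j=4 S=92.9430 intr=7.5770 cont=8.2794 V=8.2794[hold]; j=5 S=119.7259 intr=0.0000 cont=0.0000 V=0.0000[hold]; j=6 S=154.2267 intr=0.0000 cont=0.0000 V=0.0000[hold]; j=7 S=198.6694 intr=0.0000 cont=0.0000 V=0.0000[hold]  S*(7)=72.1515
k=6: j=0 S=38.3104 intr=62.2096 cont=60.2489 V=62.2096[EX]; j=1 S=49.3501 intr=51.1699 cont=49.2092 V=51.1699[EX]; j=2 S=63.5711 intr=36.9489 cont=34.9882 V=36.9489[EX]; j=3 S=81.8900 intr=18.6300 cont=17.0458 V=18.6300[EX]; j=4 S=105.4878 intr=0.0000 cont=3.6795 V=3.6795[hold]; j=5 S=135.8857 intr=0.0000 cont=0.0000 V=0.0000[hold]; j=6 S=175.0432 intr=0.0000 cont=0.0000 V=0.0000[hold]  S*(6)=81.8900
k=5: j=0 S=43.4813 intr=57.0387 cont=55.0780 V=57.0387[EX]; j=1 S=56.0110 intr=44.5090 cont=42.5482 V=44.5090[EX]; j=2 S=72.1515 intr=28.3685 cont=26.4078 V=28.3685[EX]; j=3 S=92.9430 intr=7.5770 cont=10.2519 V=10.2519[hold]; j=4 S=119.7259 intr=0.0000 cont=1.6352 V=1.6352[hold]; j=5 S=154.2267 intr=0.0000 cont=0.0000 V=0.0000[hold]  S*(5)=72.1515
k=4: j=0 S=49.3501 intr=51.1699 cont=49.2092 V=51.1699[EX]; j=1 S=63.5711 intr=36.9489 cont=34.9882 V=36.9489[EX]; j=2 S=81.8900 intr=18.6300 cont=18.1032 V=18.6300[EX]; j=3 S=105.4878 intr=0.0000 cont=5.4327 V=5.4327[hold]; j=4 S=135.8857 intr=0.0000 cont=0.7267 V=0.7267[hold]  S*(4)=81.8900
k=3: j=0 S=56.0110 intr=44.5090 cont=42.5482 V=44.5090[EX]; j=1 S=72.1515 intr=28.3685 cont=26.4078 V=28.3685[EX]; j=2 S=92.9430 intr=7.5770 cont=11.1918 V=11.1918[hold]; j=3 S=119.7259 intr=0.0000 cont=2.8039 V=2.8039[hold]  S*(3)=72.1515
k=2: j=0 S=63.5711 intr=36.9489 cont=34.9882 V=36.9489[EX]; j=1 S=81.8900 intr=18.6300 cont=18.6071 V=18.6300[EX]; j=2 S=105.4878 intr=0.0000 cont=6.4769 V=6.4769[hold]  S*(2)=81.8900
k=1: j=0 S=72.1515 intr=28.3685 cont=26.4078 V=28.3685[EX]; j=1 S=92.9430 intr=7.5770 cont=11.7516 V=11.7516[hold]  S*(1)=72.1515
k=0: j=0 S=81.8900 intr=18.6300 cont=18.9072 V=18.9072[hold]  S*(0)=-

price = 18.9072
boundary = - 72.1515 81.8900 72.1515 81.8900 72.1515 81.8900 72.1515
tree:
18.9072
28.3685 11.7516
36.9489 18.6300 6.4769
44.5090 28.3685 11.1918 2.8039
51.1699 36.9489 18.6300 5.4327 0.7267
57.0387 44.5090 28.3685 10.2519 1.6352 0.0000
62.2096 51.1699 36.9489 18.6300 3.6795 0.0000 0.0000
66.7656 57.0387 44.5090 28.3685 8.2794 0.0000 0.0000 0.0000
70.7797 62.2096 51.1699 36.9489 18.6300 0.0000 0.0000 0.0000 0.0000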